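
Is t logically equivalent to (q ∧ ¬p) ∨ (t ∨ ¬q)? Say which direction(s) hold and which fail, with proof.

Not equivalent: only (⇒) holds.

(→) Assume the antecedent. If t is true, (q ∧ ¬p) ∨ (t ∨ ¬q) reduces to true regardless of the other variables. If t is false, the antecedent cannot hold. Either way (q ∧ ¬p) ∨ (t ∨ ¬q) holds.

(←) This fails. Under t = F, p = F, q = F, the left side is false but the right side is true.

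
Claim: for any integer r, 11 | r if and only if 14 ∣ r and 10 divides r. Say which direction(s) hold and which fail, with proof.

Neither implication holds.

(⇒) This fails: take r = 11. Certainly 11 ∣ 11, but 14 ∤ 11.

(⇐) This fails: take r = 70. Both 14 ∣ 70 and 10 ∣ 70, yet 70 is not a multiple of 11 (since 70 = 6·11 + 4), so 11 ∤ 70.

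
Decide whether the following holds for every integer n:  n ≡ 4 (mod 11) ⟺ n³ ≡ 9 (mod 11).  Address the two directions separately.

Both directions hold; the statement is true.

(→) Suppose n ≡ 4 (mod 11). Write n = 11j + 4. Then (11j + 4)³ = 1331j³ + 1452j² + 528j + 64 = 11(121j³ + 132j² + 48j + 5) + 9, so n³ ≡ 9 (mod 11).

(←) Conversely, suppose n³ ≡ 9 (mod 11). The only residue r in {0, …, 10} with r³ ≡ 9 (mod 11) is r = 4, so n ≡ 4 (mod 11).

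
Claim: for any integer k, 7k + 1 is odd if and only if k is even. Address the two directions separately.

The biconditional holds.

(←) Suppose k is even; write k = 2j. Then 7k + 1 = 7·(2j) + 1 = 2·7j + 1, which is odd.

(→) Suppose 7k + 1 is odd. Since 7 is odd, 7k and k have the same parity, so 7k + 1 ≡ k + 1 (mod 2). As 1 is odd, 7k + 1 is odd exactly when k is even. Thus k is even.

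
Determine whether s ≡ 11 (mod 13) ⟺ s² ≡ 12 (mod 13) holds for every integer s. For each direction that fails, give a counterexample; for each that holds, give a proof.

(⇒) This fails: take s = 11. Then 11 ≡ 11 (mod 13), but 11² = 121 ≡ 4 (mod 13), not 12.

(⇐) This fails: take s = 5. Then 5² = 25 ≡ 12 (mod 13), yet 5 ≡ 5 (mod 13), not 11.

Neither direction holds.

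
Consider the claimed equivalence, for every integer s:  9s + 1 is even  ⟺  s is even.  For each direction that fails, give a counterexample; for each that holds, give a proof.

(⇒) This fails: s = 1 gives 9s + 1 = 10, which is even, but 1 is odd, not even.

(⇐) This also fails: s = 6 is even, but 9s + 1 = 55 is odd, not even.

(⇒) fails and (⇐) fails.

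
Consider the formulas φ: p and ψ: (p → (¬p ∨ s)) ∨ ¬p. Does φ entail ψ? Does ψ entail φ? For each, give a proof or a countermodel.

Neither direction holds.

(→) This fails. Under p = T, s = F, the left side is true but the right side is false.

(←) This fails. Under p = F, s = F, the left side is false but the right side is true.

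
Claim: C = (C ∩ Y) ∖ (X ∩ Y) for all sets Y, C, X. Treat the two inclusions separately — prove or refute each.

(⊆) fails; (⊇) holds.

Forward inclusion. This inclusion fails. Take Y = ∅, C = {1}, X = ∅; then 1 ∈ C but 1 ∉ (C ∩ Y) ∖ (X ∩ Y).

Reverse inclusion. Let x ∈ (C ∩ Y) ∖ (X ∩ Y). Then x ∈ Y ∩ C and x ∉ X, from which x ∈ C.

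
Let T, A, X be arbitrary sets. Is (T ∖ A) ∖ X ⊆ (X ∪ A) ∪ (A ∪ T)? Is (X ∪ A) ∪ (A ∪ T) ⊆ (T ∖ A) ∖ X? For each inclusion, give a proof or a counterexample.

Forward inclusion. Let x ∈ (T ∖ A) ∖ X. Then x ∈ T and x ∉ A, X, from which x ∈ (X ∪ A) ∪ (A ∪ T).

Reverse inclusion. This inclusion fails. Take T = ∅, A = {1}, X = ∅; then 1 ∈ (X ∪ A) ∪ (A ∪ T) but 1 ∉ (T ∖ A) ∖ X.

(⊆) holds; (⊇) fails.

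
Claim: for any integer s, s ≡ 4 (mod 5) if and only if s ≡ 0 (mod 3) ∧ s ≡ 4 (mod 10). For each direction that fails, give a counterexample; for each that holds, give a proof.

Only the converse holds.

Forward direction. This fails: s = 4 gives 4 ≡ 4 (mod 5) but 4 ≡ 1 (mod 3), so the conjunction on the right does not hold.

Converse. If s ≡ 0 (mod 3) and s ≡ 4 (mod 10), then by the Chinese remainder theorem s ≡ 24 (mod 30). Since 24 ≡ 4 (mod 5) and 5 ∣ 30, we get s ≡ 4 (mod 5).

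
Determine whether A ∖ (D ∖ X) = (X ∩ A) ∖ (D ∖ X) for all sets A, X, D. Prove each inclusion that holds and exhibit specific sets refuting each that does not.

(⊇) Let x ∈ (X ∩ A) ∖ (D ∖ X). Then either x ∈ A ∩ X and x ∉ D; or x ∈ A ∩ X ∩ D. In each case x ∈ A ∖ (D ∖ X), so (X ∩ A) ∖ (D ∖ X) ⊆ A ∖ (D ∖ X).

(⊆) This inclusion fails. Take A = {1}, X = ∅, D = ∅; then 1 ∈ A ∖ (D ∖ X) but 1 ∉ (X ∩ A) ∖ (D ∖ X).

Only the reverse inclusion holds.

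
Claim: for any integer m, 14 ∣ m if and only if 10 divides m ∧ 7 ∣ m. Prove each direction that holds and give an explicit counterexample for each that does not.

(→) This fails: take m = 14. Certainly 14 ∣ 14, but 10 ∤ 14.

(←) Suppose 10 ∣ m and 7 ∣ m. Any common multiple of 10 and 7 is a multiple of their lcm; here gcd(10, 7) = 1, so lcm(10, 7) = 10·7 = 70, so 70 ∣ m. Since 14 ∣ 70, it follows that 14 ∣ m.

(⇒) fails; (⇐) holds.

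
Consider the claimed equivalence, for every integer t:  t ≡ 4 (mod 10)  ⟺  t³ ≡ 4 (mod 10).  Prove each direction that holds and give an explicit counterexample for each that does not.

Forward direction. Suppose t ≡ 4 (mod 10). Write t = 10j + 4. Then (10j + 4)³ = 1000j³ + 1200j² + 480j + 64 = 10(100j³ + 120j² + 48j + 6) + 4, so t³ ≡ 4 (mod 10).

Converse. Suppose t³ ≡ 4 (mod 10). The only residue r in {0, …, 9} with r³ ≡ 4 (mod 10) is r = 4, so t ≡ 4 (mod 10).

The biconditional holds.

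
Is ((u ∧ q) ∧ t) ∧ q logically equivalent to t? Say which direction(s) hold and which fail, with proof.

Only the forward implication holds.

(→) Assume the antecedent. If q is true, the antecedent forces (q = T, t = T, u = T), and t holds there. If q is false, the antecedent cannot hold. Either way t holds.

(←) This fails. Under q = F, t = T, u = F, the left side is false but the right side is true.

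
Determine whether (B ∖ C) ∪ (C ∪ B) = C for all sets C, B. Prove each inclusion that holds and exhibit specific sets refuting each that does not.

(⊆) This inclusion fails. Take C = ∅, B = {1}; then 1 ∈ (B ∖ C) ∪ (C ∪ B) but 1 ∉ C.

(⊇) Let x ∈ C. Then either x ∈ C and x ∉ B; or x ∈ C ∩ B. In each case x ∈ (B ∖ C) ∪ (C ∪ B), so C ⊆ (B ∖ C) ∪ (C ∪ B).

(⊆) fails; (⊇) holds.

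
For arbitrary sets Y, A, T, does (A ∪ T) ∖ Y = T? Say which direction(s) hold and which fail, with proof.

Neither inclusion holds.

Forward inclusion. This inclusion fails. Take Y = ∅, A = {1}, T = ∅; then 1 ∈ (A ∪ T) ∖ Y but 1 ∉ T.

Reverse inclusion. This inclusion fails. Take Y = {1}, A = ∅, T = {1}; then 1 ∈ T but 1 ∉ (A ∪ T) ∖ Y.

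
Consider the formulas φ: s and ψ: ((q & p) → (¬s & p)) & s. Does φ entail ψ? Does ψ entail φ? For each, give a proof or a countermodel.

(→) This fails. Under p = T, s = T, q = T, the left side is true but the right side is false.

(←) Assume the antecedent. If p is true, the antecedent forces (p = T, s = T, q = F), and s holds there. If p is false, the antecedent forces (p = F, s = T, q = F) or (p = F, s = T, q = T), and s holds there. Either way s holds.

Only the reverse direction holds.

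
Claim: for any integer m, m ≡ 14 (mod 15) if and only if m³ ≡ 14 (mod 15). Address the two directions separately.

Both implications hold.

(⇒) Suppose m ≡ 14 (mod 15). Write m = 15j + 14. Then (15j + 14)³ = 3375j³ + 9450j² + 8820j + 2744 = 15(225j³ + 630j² + 588j + 182) + 14, so m³ ≡ 14 (mod 15).

(⇐) Conversely, suppose m³ ≡ 14 (mod 15). The only residue r in {0, …, 14} with r³ ≡ 14 (mod 15) is r = 14, so m ≡ 14 (mod 15).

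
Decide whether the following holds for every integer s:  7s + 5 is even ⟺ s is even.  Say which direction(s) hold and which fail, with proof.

(⇒) This fails: s = 1 gives 7s + 5 = 12, which is even, but 1 is odd, not even.

(⇐) This also fails: s = 0 is even, but 7s + 5 = 5 is odd, not even.

Both directions fail.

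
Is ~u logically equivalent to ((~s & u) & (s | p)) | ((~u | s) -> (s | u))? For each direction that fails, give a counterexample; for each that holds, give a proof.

(⇒) fails and (⇐) fails.

Forward direction. This fails. Under u = F, s = F, p = F, the left side is true but the right side is false.

Converse. This fails. Under u = T, s = F, p = F, the left side is false but the right side is true.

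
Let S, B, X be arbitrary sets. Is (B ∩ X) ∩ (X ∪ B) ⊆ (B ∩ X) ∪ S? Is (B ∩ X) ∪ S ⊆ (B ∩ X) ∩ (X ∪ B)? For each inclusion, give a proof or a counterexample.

(⟹) Let x ∈ (B ∩ X) ∩ (X ∪ B). Then either x ∈ B ∩ X and x ∉ S; or x ∈ S ∩ B ∩ X. In each case x ∈ (B ∩ X) ∪ S, so (B ∩ X) ∩ (X ∪ B) ⊆ (B ∩ X) ∪ S.

(⟸) This inclusion fails. Take S = {1}, B = ∅, X = ∅; then 1 ∈ (B ∩ X) ∪ S but 1 ∉ (B ∩ X) ∩ (X ∪ B).

The sets are not equal: only the forward inclusion holds.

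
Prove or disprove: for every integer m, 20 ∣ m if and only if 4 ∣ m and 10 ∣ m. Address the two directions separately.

The biconditional holds.

Forward direction. If 20 ∣ m, write m = 20q. Since 20 = 5·4, m = 4·(5q), so 4 ∣ m; and since 20 = 2·10, m = 10·(2q), so 10 ∣ m.

Converse. Suppose 4 ∣ m and 10 ∣ m. Any common multiple of 4 and 10 is a multiple of their lcm; here lcm(4, 10) = 4·10/gcd(4, 10) = 40/2 = 20, so 20 ∣ m.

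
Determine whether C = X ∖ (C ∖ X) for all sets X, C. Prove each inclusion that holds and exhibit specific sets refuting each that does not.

(⊆) This inclusion fails. Take X = ∅, C = {1}; then 1 ∈ C but 1 ∉ X ∖ (C ∖ X).

(⊇) This inclusion fails. Take X = {1}, C = ∅; then 1 ∈ X ∖ (C ∖ X) but 1 ∉ C.

(⊆) fails and (⊇) fails.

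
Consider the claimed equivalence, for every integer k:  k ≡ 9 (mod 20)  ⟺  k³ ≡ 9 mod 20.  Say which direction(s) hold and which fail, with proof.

[⇒] Suppose k ≡ 9 (mod 20). Write k = 20j + 9. Then (20j + 9)³ = 8000j³ + 10800j² + 4860j + 729 = 20(400j³ + 540j² + 243j + 36) + 9, so k³ ≡ 9 (mod 20).

[⇐] Conversely, suppose k³ ≡ 9 (mod 20). The only residue r in {0, …, 19} with r³ ≡ 9 (mod 20) is r = 9, so k ≡ 9 (mod 20).

Both directions hold.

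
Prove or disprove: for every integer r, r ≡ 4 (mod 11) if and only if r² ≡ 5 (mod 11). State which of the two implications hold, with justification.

(⇒) Suppose r ≡ 4 (mod 11). Write r = 11j + 4. Then (11j + 4)² = 121j² + 88j + 16 = 11(11j² + 8j + 1) + 5, so r² ≡ 5 (mod 11).

(⇐) This fails: take r = 7. Then 7² = 49 ≡ 5 (mod 11), yet 7 ≡ 7 (mod 11), not 4.

Only the forward direction holds.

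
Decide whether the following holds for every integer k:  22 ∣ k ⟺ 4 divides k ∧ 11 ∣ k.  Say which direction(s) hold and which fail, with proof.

Not equivalent: only (⇐) holds.

(⇐) Suppose 4 ∣ k and 11 ∣ k. Any common multiple of 4 and 11 is a multiple of their lcm; here gcd(4, 11) = 1, so lcm(4, 11) = 4·11 = 44, so 44 ∣ k. Since 22 ∣ 44, it follows that 22 ∣ k.

(⇒) This fails: take k = 22. Certainly 22 ∣ 22, but 4 ∤ 22.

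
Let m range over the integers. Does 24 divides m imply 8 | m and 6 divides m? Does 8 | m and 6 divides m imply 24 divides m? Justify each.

(⇒) If 24 ∣ m, write m = 24q. Since 24 = 3·8, m = 8·(3q), so 8 ∣ m; and since 24 = 4·6, m = 6·(4q), so 6 ∣ m.

(⇐) Suppose 8 ∣ m and 6 ∣ m. Any common multiple of 8 and 6 is a multiple of their lcm; here lcm(8, 6) = 8·6/gcd(8, 6) = 48/2 = 24, so 24 ∣ m.

The biconditional holds.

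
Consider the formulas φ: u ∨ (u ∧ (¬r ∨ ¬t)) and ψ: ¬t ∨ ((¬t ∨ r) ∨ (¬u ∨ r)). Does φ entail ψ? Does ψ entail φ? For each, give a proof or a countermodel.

[⇒] This fails. Under u = T, t = T, r = F, the left side is true but the right side is false.

[⇐] This fails. Under u = F, t = F, r = F, the left side is false but the right side is true.

Both directions fail.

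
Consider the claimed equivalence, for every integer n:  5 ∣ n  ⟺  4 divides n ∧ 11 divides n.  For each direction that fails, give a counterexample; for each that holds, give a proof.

Forward direction. This fails: take n = 5. Certainly 5 ∣ 5, but 4 ∤ 5.

Converse. This fails: take n = 44. Both 4 ∣ 44 and 11 ∣ 44, yet 44 is not a multiple of 5 (since 44 = 8·5 + 4), so 5 ∤ 44.

Neither direction holds.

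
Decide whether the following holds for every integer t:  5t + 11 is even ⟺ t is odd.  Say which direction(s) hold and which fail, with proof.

(⟹) Suppose 5t + 11 is even. Since 5 is odd, 5t and t have the same parity, so 5t + 11 ≡ t + 11 (mod 2). As 11 is odd, 5t + 11 is even exactly when t is odd. Thus t is odd.

(⟸) Conversely, suppose t is odd; write t = 2j + 1. Then 5t + 11 = 5·(2j + 1) + 11 = 2·5j + 16, which is even.

The biconditional holds.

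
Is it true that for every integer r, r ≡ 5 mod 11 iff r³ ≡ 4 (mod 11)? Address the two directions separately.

(⟹) Suppose r ≡ 5 mod 11. Write r = 11j + 5. Then (11j + 5)³ = 1331j³ + 1815j² + 825j + 125 = 11(121j³ + 165j² + 75j + 11) + 4, so r³ ≡ 4 (mod 11).

(⟸) Conversely, suppose r³ ≡ 4 (mod 11). The only residue r in {0, …, 10} with r³ ≡ 4 (mod 11) is r = 5, so r ≡ 5 (mod 11).

Both directions hold.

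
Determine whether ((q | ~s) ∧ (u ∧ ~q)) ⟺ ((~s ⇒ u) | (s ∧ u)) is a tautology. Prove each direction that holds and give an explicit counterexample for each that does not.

[⇒] Assume the antecedent. If q is true, the antecedent cannot hold. If q is false, the antecedent forces (q = F, s = F, u = T), and (~s ⇒ u) | (s ∧ u) holds there. Either way (~s ⇒ u) | (s ∧ u) holds.

[⇐] This fails. Under q = F, s = T, u = F, the left side is false but the right side is true.

Only the forward direction holds.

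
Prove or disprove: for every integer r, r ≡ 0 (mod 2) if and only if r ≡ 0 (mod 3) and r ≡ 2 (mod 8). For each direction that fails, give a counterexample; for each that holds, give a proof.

(⇒) fails; (⇐) holds.

(⟹) This fails: r = 0 gives 0 ≡ 0 (mod 2) but 0 ≡ 0 (mod 8), so the conjunction on the right does not hold.

(⟸) Conversely, if r ≡ 0 (mod 3) and r ≡ 2 (mod 8), then by the Chinese remainder theorem r ≡ 18 (mod 24). Since 18 ≡ 0 (mod 2) and 2 ∣ 24, we get r ≡ 0 (mod 2).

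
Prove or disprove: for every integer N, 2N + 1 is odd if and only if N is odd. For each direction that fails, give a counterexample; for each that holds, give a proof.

(→) This fails: take N = 2. Then 2N + 1 = 5, which is odd, yet N = 2 is even, not odd.

(←) Suppose N is odd. Since 2 is even, 2N is even for every N, so 2N + 1 has the same parity as 1, which is odd. Hence 2N + 1 is odd.

The forward direction fails; the converse holds.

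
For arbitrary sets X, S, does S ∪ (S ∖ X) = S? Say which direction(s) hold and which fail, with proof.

Forward inclusion. Let x ∈ S ∪ (S ∖ X). Then either x ∈ S and x ∉ X; or x ∈ X ∩ S. In each case x ∈ S, so S ∪ (S ∖ X) ⊆ S.

Reverse inclusion. Let x ∈ S. Then either x ∈ S and x ∉ X; or x ∈ X ∩ S. In each case x ∈ S ∪ (S ∖ X), so S ⊆ S ∪ (S ∖ X).

Both inclusions hold; the sets are equal.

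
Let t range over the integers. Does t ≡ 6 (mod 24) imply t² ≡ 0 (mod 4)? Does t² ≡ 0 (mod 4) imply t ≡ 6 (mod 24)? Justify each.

The forward direction holds; the converse fails.

(⇒) Suppose t ≡ 6 (mod 24). Then t² ≡ 6² = 36 (mod 24), and since 4 ∣ 24, also t² ≡ 0 (mod 4).

(⇐) This fails: take t = 0. Then 0² = 0 ≡ 0 (mod 4), yet 0 ≡ 0 (mod 24), not 6.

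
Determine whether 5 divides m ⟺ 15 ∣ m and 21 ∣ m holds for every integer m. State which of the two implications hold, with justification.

(⇒) fails; (⇐) holds.

(⟸) Suppose 15 ∣ m and 21 ∣ m. Any common multiple of 15 and 21 is a multiple of their lcm; here lcm(15, 21) = 15·21/gcd(15, 21) = 315/3 = 105, so 105 ∣ m. Since 5 ∣ 105, it follows that 5 ∣ m.

(⟹) This fails: take m = 5. Certainly 5 ∣ 5, but 15 ∤ 5.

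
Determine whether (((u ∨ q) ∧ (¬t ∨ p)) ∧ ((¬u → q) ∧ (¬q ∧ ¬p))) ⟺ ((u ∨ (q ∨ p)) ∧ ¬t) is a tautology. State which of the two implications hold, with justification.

The forward direction holds; the converse fails.

Forward direction. Assume the antecedent. If t is true, the antecedent cannot hold. If t is false, the antecedent forces (t = F, p = F, u = T, q = F), and (u ∨ (q ∨ p)) ∧ ¬t holds there. Either way (u ∨ (q ∨ p)) ∧ ¬t holds.

Converse. This fails. Under t = F, p = T, u = F, q = F, the left side is false but the right side is true.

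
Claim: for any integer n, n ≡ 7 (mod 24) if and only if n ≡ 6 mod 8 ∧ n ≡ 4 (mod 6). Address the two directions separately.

(⟹) This fails: n = 7 gives 7 ≡ 7 (mod 24) but 7 ≡ 7 (mod 8), so the conjunction on the right does not hold.

(⟸) This fails: n = 22 satisfies both congruences on the right (22 ≡ 6 mod 8 and 22 ≡ 4 mod 6) yet 22 ≡ 22 (mod 24), not 7.

Neither direction holds.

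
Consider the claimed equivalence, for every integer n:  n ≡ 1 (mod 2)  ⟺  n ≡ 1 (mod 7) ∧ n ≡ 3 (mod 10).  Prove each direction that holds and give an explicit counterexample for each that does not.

Not equivalent: only (⇐) holds.

Forward direction. This fails: n = 1 gives 1 ≡ 1 (mod 2) but 1 ≡ 1 (mod 10), so the conjunction on the right does not hold.

Converse. If n ≡ 1 (mod 7) and n ≡ 3 (mod 10), then by the Chinese remainder theorem n ≡ 43 (mod 70). Since 43 ≡ 1 (mod 2) and 2 ∣ 70, we get n ≡ 1 (mod 2).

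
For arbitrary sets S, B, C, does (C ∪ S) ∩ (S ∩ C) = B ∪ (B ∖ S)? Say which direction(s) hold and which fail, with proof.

Forward inclusion. This inclusion fails. Take S = {1}, B = ∅, C = {1}; then 1 ∈ (C ∪ S) ∩ (S ∩ C) but 1 ∉ B ∪ (B ∖ S).

Reverse inclusion. This inclusion fails. Take S = ∅, B = {1}, C = ∅; then 1 ∈ B ∪ (B ∖ S) but 1 ∉ (C ∪ S) ∩ (S ∩ C).

Neither inclusion holds.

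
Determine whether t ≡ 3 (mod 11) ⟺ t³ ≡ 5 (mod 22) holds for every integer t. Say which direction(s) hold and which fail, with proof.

[⇒] This fails: take t = 14. Then 14 ≡ 3 (mod 11), but 14³ = 2744 ≡ 16 (mod 22), not 5.

[⇐] Conversely, the residues r modulo 22 with r³ ≡ 5 (mod 22) are exactly {3}, and each is ≡ 3 (mod 11).

(⇒) fails; (⇐) holds.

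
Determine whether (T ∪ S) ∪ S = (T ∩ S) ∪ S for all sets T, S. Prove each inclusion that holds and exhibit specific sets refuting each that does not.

(⊆) This inclusion fails. Take T = {1}, S = ∅; then 1 ∈ (T ∪ S) ∪ S but 1 ∉ (T ∩ S) ∪ S.

(⊇) Let x ∈ (T ∩ S) ∪ S. Then either x ∈ S and x ∉ T; or x ∈ T ∩ S. In each case x ∈ (T ∪ S) ∪ S, so (T ∩ S) ∪ S ⊆ (T ∪ S) ∪ S.

Only the reverse inclusion holds.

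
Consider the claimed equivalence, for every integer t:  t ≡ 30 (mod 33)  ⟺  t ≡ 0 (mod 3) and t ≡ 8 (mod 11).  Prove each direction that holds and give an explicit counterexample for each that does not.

Equivalent; both directions hold.

[⇒] Suppose t ≡ 30 (mod 33); write t = 33j + 30. Since 3 ∣ 33, reducing mod 3 gives t ≡ 30 ≡ 0 (mod 3); since 11 ∣ 33, reducing mod 11 gives t ≡ 30 ≡ 8 (mod 11).

[⇐] Conversely, if t ≡ 0 (mod 3) and t ≡ 8 (mod 11), then by the Chinese remainder theorem t ≡ 30 (mod 33). This is exactly t ≡ 30 (mod 33).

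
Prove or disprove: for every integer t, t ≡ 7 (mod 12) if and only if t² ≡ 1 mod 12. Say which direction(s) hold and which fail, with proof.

(←) This fails: take t = 1. Then 1² = 1 ≡ 1 (mod 12), yet 1 ≡ 1 (mod 12), not 7.

(→) Suppose t ≡ 7 (mod 12). Write t = 12j + 7. Then (12j + 7)² = 144j² + 168j + 49 = 12(12j² + 14j + 4) + 1, so t² ≡ 1 (mod 12).

Not equivalent: only (⇒) holds.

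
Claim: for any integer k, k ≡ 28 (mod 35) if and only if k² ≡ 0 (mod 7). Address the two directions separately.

[⇐] This fails: take k = 0. Then 0² = 0 ≡ 0 (mod 7), yet 0 ≡ 0 (mod 35), not 28.

[⇒] Suppose k ≡ 28 (mod 35). Then k² ≡ 28² = 784 (mod 35), and since 7 ∣ 35, also k² ≡ 0 (mod 7).

Only the forward direction holds.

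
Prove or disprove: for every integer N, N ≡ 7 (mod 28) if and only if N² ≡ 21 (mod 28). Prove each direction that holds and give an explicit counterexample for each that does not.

Not equivalent: only (⇒) holds.

[⇐] This fails: take N = 21. Then 21² = 441 ≡ 21 (mod 28), yet 21 ≡ 21 (mod 28), not 7.

[⇒] Suppose N ≡ 7 (mod 28). Write N = 28j + 7. Then (28j + 7)² = 784j² + 392j + 49 = 28(28j² + 14j + 1) + 21, so N² ≡ 21 (mod 28).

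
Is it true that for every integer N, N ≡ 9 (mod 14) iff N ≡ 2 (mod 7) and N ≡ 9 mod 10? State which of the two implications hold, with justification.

Only the reverse direction holds.

(⟹) This fails: N = 65 gives 65 ≡ 9 (mod 14) but 65 ≡ 5 (mod 10), so the conjunction on the right does not hold.

(⟸) Conversely, if N ≡ 2 (mod 7) and N ≡ 9 (mod 10), then by the Chinese remainder theorem N ≡ 9 (mod 70). Since 9 ≡ 9 (mod 14) and 14 ∣ 70, we get N ≡ 9 (mod 14).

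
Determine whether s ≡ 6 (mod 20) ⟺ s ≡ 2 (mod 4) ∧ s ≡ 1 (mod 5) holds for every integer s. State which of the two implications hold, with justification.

Both implications hold.

Converse. If s ≡ 2 (mod 4) and s ≡ 1 (mod 5), then by the Chinese remainder theorem s ≡ 6 (mod 20). This is exactly s ≡ 6 (mod 20).

Forward direction. Suppose s ≡ 6 (mod 20); write s = 20j + 6. Since 4 ∣ 20, reducing mod 4 gives s ≡ 6 ≡ 2 (mod 4); since 5 ∣ 20, reducing mod 5 gives s ≡ 6 ≡ 1 (mod 5).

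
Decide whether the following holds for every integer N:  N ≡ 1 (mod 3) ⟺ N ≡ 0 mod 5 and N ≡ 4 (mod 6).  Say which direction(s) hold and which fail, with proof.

Only the converse holds.

[⇒] This fails: N = 1 gives 1 ≡ 1 (mod 3) but 1 ≡ 1 (mod 5), so the conjunction on the right does not hold.

[⇐] Conversely, if N ≡ 0 (mod 5) and N ≡ 4 (mod 6), then by the Chinese remainder theorem N ≡ 10 (mod 30). Since 10 ≡ 1 (mod 3) and 3 ∣ 30, we get N ≡ 1 (mod 3).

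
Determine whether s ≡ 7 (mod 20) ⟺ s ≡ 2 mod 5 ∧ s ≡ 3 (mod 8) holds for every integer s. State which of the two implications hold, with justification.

[⇒] This fails: s = 7 gives 7 ≡ 7 (mod 20) but 7 ≡ 7 (mod 8), so the conjunction on the right does not hold.

[⇐] Conversely, if s ≡ 2 (mod 5) and s ≡ 3 (mod 8), then by the Chinese remainder theorem s ≡ 27 (mod 40). Since 27 ≡ 7 (mod 20) and 20 ∣ 40, we get s ≡ 7 (mod 20).

The forward direction fails; the converse holds.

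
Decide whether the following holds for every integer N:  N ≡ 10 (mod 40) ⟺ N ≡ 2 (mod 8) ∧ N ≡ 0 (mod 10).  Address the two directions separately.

Equivalent; both directions hold.

Forward direction. Suppose N ≡ 10 (mod 40); write N = 40j + 10. Since 8 ∣ 40, reducing mod 8 gives N ≡ 10 ≡ 2 (mod 8); since 10 ∣ 40, reducing mod 10 gives N ≡ 10 ≡ 0 (mod 10).

Converse. If N ≡ 2 (mod 8) and N ≡ 0 (mod 10), then by the Chinese remainder theorem N ≡ 10 (mod 40). This is exactly N ≡ 10 (mod 40).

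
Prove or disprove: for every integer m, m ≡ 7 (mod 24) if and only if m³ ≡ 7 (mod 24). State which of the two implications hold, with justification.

[⇒] Suppose m ≡ 7 (mod 24). Write m = 24j + 7. Then (24j + 7)³ = 13824j³ + 12096j² + 3528j + 343 = 24(576j³ + 504j² + 147j + 14) + 7, so m³ ≡ 7 (mod 24).

[⇐] Conversely, suppose m³ ≡ 7 (mod 24). The only residue r in {0, …, 23} with r³ ≡ 7 (mod 24) is r = 7, so m ≡ 7 (mod 24).

Both directions hold; the statement is true.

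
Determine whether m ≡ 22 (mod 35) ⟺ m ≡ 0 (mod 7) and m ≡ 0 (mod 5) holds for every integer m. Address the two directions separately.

(→) This fails: m = 22 gives 22 ≡ 22 (mod 35) but 22 ≡ 1 (mod 7), so the conjunction on the right does not hold.

(←) This fails: m = 0 satisfies both congruences on the right (0 ≡ 0 mod 7 and 0 ≡ 0 mod 5) yet 0 ≡ 0 (mod 35), not 22.

Neither implication holds.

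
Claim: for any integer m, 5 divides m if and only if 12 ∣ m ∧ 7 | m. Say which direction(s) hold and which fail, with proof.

Forward direction. This fails: take m = 5. Certainly 5 ∣ 5, but 12 ∤ 5.

Converse. This fails: take m = 84. Both 12 ∣ 84 and 7 ∣ 84, yet 84 is not a multiple of 5 (since 84 = 16·5 + 4), so 5 ∤ 84.

Both directions fail.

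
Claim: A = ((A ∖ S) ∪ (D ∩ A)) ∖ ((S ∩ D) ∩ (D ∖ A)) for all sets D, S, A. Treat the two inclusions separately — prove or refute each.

(⟹) This inclusion fails. Take D = ∅, S = {1}, A = {1}; then 1 ∈ A but 1 ∉ ((A ∖ S) ∪ (D ∩ A)) ∖ ((S ∩ D) ∩ (D ∖ A)).

(⟸) Let x ∈ ((A ∖ S) ∪ (D ∩ A)) ∖ ((S ∩ D) ∩ (D ∖ A)). Then either x ∈ A and x ∉ D, S; or x ∈ D ∩ A and x ∉ S; or x ∈ D ∩ S ∩ A. In each case x ∈ A, so ((A ∖ S) ∪ (D ∩ A)) ∖ ((S ∩ D) ∩ (D ∖ A)) ⊆ A.

Only the reverse inclusion holds.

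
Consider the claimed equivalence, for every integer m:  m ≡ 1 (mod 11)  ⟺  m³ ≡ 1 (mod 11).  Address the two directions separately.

(⟸) For the converse, argue contrapositively. If m ≢ 1 (mod 11), then m is congruent to one of 0, 2, 3, 4, 5, 6, 7, 8, 9, 10 modulo 11, and these give m³ ≡ 0, 8, 5, 9, 4, 7, 2, 6, 3, 10 respectively — never 1.

(⟹) Suppose m ≡ 1 (mod 11). Write m = 11j + 1. Then (11j + 1)³ = 1331j³ + 363j² + 33j + 1 = 11(121j³ + 33j² + 3j) + 1, so m³ ≡ 1 (mod 11).

Both directions hold.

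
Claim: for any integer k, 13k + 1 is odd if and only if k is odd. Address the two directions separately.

(⇒) fails and (⇐) fails.

(⇒) This fails: k = 4 gives 13k + 1 = 53, which is odd, but 4 is even, not odd.

(⇐) This also fails: k = 3 is odd, but 13k + 1 = 40 is even, not odd.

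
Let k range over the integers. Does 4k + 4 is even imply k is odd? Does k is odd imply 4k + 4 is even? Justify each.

(⟸) Suppose k is odd. Since 4 is even, 4k is even for every k, so 4k + 4 has the same parity as 4, which is even. Hence 4k + 4 is even.

(⟹) This fails: take k = 2. Then 4k + 4 = 12, which is even, yet k = 2 is even, not odd.

Not equivalent: only (⇐) holds.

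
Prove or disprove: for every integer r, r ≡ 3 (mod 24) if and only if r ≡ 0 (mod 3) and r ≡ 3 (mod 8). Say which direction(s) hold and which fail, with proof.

Forward direction. Suppose r ≡ 3 (mod 24); write r = 24j + 3. Since 3 ∣ 24, reducing mod 3 gives r ≡ 3 ≡ 0 (mod 3); since 8 ∣ 24, reducing mod 8 gives r ≡ 3 (mod 8).

Converse. If r ≡ 0 (mod 3) and r ≡ 3 (mod 8), then by the Chinese remainder theorem r ≡ 3 (mod 24). This is exactly r ≡ 3 (mod 24).

The biconditional holds.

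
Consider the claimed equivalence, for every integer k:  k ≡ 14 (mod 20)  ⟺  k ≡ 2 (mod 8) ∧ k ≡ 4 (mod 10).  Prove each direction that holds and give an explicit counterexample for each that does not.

(⟹) This fails: k = 14 gives 14 ≡ 14 (mod 20) but 14 ≡ 6 (mod 8), so the conjunction on the right does not hold.

(⟸) Conversely, if k ≡ 2 (mod 8) and k ≡ 4 (mod 10), then by the Chinese remainder theorem k ≡ 34 (mod 40). Since 34 ≡ 14 (mod 20) and 20 ∣ 40, we get k ≡ 14 (mod 20).

Only the converse holds.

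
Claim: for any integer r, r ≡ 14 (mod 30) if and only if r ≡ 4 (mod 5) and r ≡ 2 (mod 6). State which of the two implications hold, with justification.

Both directions hold.

(⟹) Suppose r ≡ 14 (mod 30); write r = 30j + 14. Since 5 ∣ 30, reducing mod 5 gives r ≡ 14 ≡ 4 (mod 5); since 6 ∣ 30, reducing mod 6 gives r ≡ 14 ≡ 2 (mod 6).

(⟸) Conversely, if r ≡ 4 (mod 5) and r ≡ 2 (mod 6), then by the Chinese remainder theorem r ≡ 14 (mod 30). This is exactly r ≡ 14 (mod 30).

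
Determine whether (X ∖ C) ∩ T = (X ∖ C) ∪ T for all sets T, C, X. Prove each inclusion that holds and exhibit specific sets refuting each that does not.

(⟹) Let x ∈ (X ∖ C) ∩ T. Then x ∈ T ∩ X and x ∉ C, from which x ∈ (X ∖ C) ∪ T.

(⟸) This inclusion fails. Take T = {1}, C = ∅, X = ∅; then 1 ∈ (X ∖ C) ∪ T but 1 ∉ (X ∖ C) ∩ T.

(⊆) holds; (⊇) fails.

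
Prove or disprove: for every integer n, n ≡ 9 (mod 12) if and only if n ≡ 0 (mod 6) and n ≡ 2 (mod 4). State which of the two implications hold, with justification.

Both directions fail.

(⟹) This fails: n = 9 gives 9 ≡ 9 (mod 12) but 9 ≡ 3 (mod 6), so the conjunction on the right does not hold.

(⟸) This fails: n = 6 satisfies both congruences on the right (6 ≡ 0 mod 6 and 6 ≡ 2 mod 4) yet 6 ≡ 6 (mod 12), not 9.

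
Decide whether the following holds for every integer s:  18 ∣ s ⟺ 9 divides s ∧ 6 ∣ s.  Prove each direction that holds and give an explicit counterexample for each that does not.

Equivalent; both directions hold.

(⇐) Suppose 9 ∣ s and 6 ∣ s. Any common multiple of 9 and 6 is a multiple of their lcm; here lcm(9, 6) = 9·6/gcd(9, 6) = 54/3 = 18, so 18 ∣ s.

(⇒) If 18 ∣ s, write s = 18q. Since 18 = 2·9, s = 9·(2q), so 9 ∣ s; and since 18 = 3·6, s = 6·(3q), so 6 ∣ s.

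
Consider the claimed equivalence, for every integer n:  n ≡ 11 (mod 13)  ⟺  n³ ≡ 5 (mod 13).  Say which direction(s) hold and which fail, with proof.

Only the forward implication holds.

(←) This fails: take n = 7. Then 7³ = 343 ≡ 5 (mod 13), yet 7 ≡ 7 (mod 13), not 11.

(→) Suppose n ≡ 11 (mod 13). Write n = 13j + 11. Then (13j + 11)³ = 2197j³ + 5577j² + 4719j + 1331 = 13(169j³ + 429j² + 363j + 102) + 5, so n³ ≡ 5 (mod 13).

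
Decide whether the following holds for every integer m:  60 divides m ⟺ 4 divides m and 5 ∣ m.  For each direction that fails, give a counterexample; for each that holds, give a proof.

The forward direction holds; the converse fails.

(→) If 60 ∣ m, write m = 60q. Since 60 = 15·4, m = 4·(15q), so 4 ∣ m; and since 60 = 12·5, m = 5·(12q), so 5 ∣ m.

(←) This fails: take m = 20. Both 4 ∣ 20 and 5 ∣ 20, yet 20 is not a multiple of 60 (since 20 = 0·60 + 20), so 60 ∤ 20.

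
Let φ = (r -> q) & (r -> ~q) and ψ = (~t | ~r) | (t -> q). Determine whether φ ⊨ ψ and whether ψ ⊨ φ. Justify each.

The forward direction holds; the converse fails.

(⇐) This fails. Under r = T, q = F, t = F, the left side is false but the right side is true.

(⇒) Assume the antecedent. If r is true, the antecedent cannot hold. If r is false, (~t | ~r) | (t -> q) reduces to true regardless of the other variables. Either way (~t | ~r) | (t -> q) holds.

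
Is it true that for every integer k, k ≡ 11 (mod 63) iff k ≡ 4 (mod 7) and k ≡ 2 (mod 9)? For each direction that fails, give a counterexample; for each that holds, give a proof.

[⇒] Suppose k ≡ 11 (mod 63); write k = 63j + 11. Since 7 ∣ 63, reducing mod 7 gives k ≡ 11 ≡ 4 (mod 7); since 9 ∣ 63, reducing mod 9 gives k ≡ 11 ≡ 2 (mod 9).

[⇐] Conversely, if k ≡ 4 (mod 7) and k ≡ 2 (mod 9), then by the Chinese remainder theorem k ≡ 11 (mod 63). This is exactly k ≡ 11 (mod 63).

Both directions hold.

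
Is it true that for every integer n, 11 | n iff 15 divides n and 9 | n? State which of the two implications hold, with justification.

Both directions fail.

Forward direction. This fails: take n = 11. Certainly 11 ∣ 11, but 15 ∤ 11.

Converse. This fails: take n = 45. Both 15 ∣ 45 and 9 ∣ 45, yet 45 is not a multiple of 11 (since 45 = 4·11 + 1), so 11 ∤ 45.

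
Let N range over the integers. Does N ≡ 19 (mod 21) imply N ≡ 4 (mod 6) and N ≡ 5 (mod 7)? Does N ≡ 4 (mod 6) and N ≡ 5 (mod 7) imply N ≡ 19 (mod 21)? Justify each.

[⇒] This fails: N = 19 gives 19 ≡ 19 (mod 21) but 19 ≡ 1 (mod 6), so the conjunction on the right does not hold.

[⇐] Conversely, if N ≡ 4 (mod 6) and N ≡ 5 (mod 7), then by the Chinese remainder theorem N ≡ 40 (mod 42). Since 40 ≡ 19 (mod 21) and 21 ∣ 42, we get N ≡ 19 (mod 21).

The forward direction fails; the converse holds.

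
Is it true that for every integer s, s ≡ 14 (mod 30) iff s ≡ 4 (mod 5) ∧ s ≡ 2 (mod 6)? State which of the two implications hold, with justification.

[⇒] Suppose s ≡ 14 (mod 30); write s = 30j + 14. Since 5 ∣ 30, reducing mod 5 gives s ≡ 14 ≡ 4 (mod 5); since 6 ∣ 30, reducing mod 6 gives s ≡ 14 ≡ 2 (mod 6).

[⇐] Conversely, if s ≡ 4 (mod 5) and s ≡ 2 (mod 6), then by the Chinese remainder theorem s ≡ 14 (mod 30). This is exactly s ≡ 14 (mod 30).

Equivalent; both directions hold.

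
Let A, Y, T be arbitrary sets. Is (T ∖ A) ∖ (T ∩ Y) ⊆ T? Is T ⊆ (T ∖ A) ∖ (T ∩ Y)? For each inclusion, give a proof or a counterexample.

The sets are not equal: only the forward inclusion holds.

(⟸) This inclusion fails. Take A = {1}, Y = ∅, T = {1}; then 1 ∈ T but 1 ∉ (T ∖ A) ∖ (T ∩ Y).

(⟹) Let x ∈ (T ∖ A) ∖ (T ∩ Y). Then x ∈ T and x ∉ A, Y, from which x ∈ T.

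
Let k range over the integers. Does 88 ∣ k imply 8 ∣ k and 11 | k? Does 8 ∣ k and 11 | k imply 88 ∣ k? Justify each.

Equivalent; both directions hold.

[⇒] If 88 ∣ k, write k = 88q. Since 88 = 11·8, k = 8·(11q), so 8 ∣ k; and since 88 = 8·11, k = 11·(8q), so 11 ∣ k.

[⇐] Suppose 8 ∣ k and 11 ∣ k. Any common multiple of 8 and 11 is a multiple of their lcm; here gcd(8, 11) = 1, so lcm(8, 11) = 8·11 = 88, so 88 ∣ k.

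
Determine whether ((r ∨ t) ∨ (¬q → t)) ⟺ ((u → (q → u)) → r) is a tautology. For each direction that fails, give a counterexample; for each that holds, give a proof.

(⇐) Assume the antecedent. If r is true, (r ∨ t) ∨ (¬q → t) reduces to true regardless of the other variables. If r is false, the antecedent cannot hold. Either way (r ∨ t) ∨ (¬q → t) holds.

(⇒) This fails. Under r = F, q = T, u = F, t = F, the left side is true but the right side is false.

Only the reverse direction holds.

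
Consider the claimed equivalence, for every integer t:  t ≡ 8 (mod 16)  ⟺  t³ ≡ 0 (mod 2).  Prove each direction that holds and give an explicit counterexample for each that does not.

(⟸) This fails: take t = 0. Then 0³ = 0 ≡ 0 (mod 2), yet 0 ≡ 0 (mod 16), not 8.

(⟹) Suppose t ≡ 8 (mod 16). Then t³ ≡ 8³ = 512 (mod 16), and since 2 ∣ 16, also t³ ≡ 0 (mod 2).

The forward direction holds; the converse fails.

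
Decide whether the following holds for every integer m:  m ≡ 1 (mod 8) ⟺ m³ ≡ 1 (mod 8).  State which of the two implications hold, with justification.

Both directions hold.

(⇒) Suppose m ≡ 1 (mod 8). Write m = 8j + 1. Then (8j + 1)³ = 512j³ + 192j² + 24j + 1 = 8(64j³ + 24j² + 3j) + 1, so m³ ≡ 1 (mod 8).

(⇐) Conversely, suppose m³ ≡ 1 (mod 8). The only residue r in {0, …, 7} with r³ ≡ 1 (mod 8) is r = 1, so m ≡ 1 (mod 8).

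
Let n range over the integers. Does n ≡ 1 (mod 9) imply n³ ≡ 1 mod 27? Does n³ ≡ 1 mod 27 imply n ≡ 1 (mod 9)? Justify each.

The biconditional holds.

(⟹) Suppose n ≡ 1 (mod 9). Working modulo 27, n ∈ {1, 10, 19}; for each such r, r³ ≡ 1 (mod 27).

(⟸) Conversely, the residues r modulo 27 with r³ ≡ 1 (mod 27) are exactly {1, 10, 19}, and each is ≡ 1 (mod 9).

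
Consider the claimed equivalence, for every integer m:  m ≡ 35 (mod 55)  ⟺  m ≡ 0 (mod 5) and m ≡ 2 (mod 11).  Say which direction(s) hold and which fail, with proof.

Equivalent; both directions hold.

(←) If m ≡ 0 (mod 5) and m ≡ 2 (mod 11), then by the Chinese remainder theorem m ≡ 35 (mod 55). This is exactly m ≡ 35 (mod 55).

(→) Suppose m ≡ 35 (mod 55); write m = 55j + 35. Since 5 ∣ 55, reducing mod 5 gives m ≡ 35 ≡ 0 (mod 5); since 11 ∣ 55, reducing mod 11 gives m ≡ 35 ≡ 2 (mod 11).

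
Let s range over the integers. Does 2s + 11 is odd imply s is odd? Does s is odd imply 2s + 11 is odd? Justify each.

(⇒) This fails: take s = 2. Then 2s + 11 = 15, which is odd, yet s = 2 is even, not odd.

(⇐) Suppose s is odd. Since 2 is even, 2s is even for every s, so 2s + 11 has the same parity as 11, which is odd. Hence 2s + 11 is odd.

Only the reverse direction holds.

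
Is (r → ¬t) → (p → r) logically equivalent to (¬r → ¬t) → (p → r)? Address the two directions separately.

Converse. This fails. Under t = T, r = F, p = T, the left side is false but the right side is true.

Forward direction. Assume the antecedent. If r is true, (¬r → ¬t) → (p → r) reduces to true regardless of the other variables. If r is false, the antecedent forces (t = F, r = F, p = F) or (t = T, r = F, p = F), and (¬r → ¬t) → (p → r) holds there. Either way (¬r → ¬t) → (p → r) holds.

Not equivalent: only (⇒) holds.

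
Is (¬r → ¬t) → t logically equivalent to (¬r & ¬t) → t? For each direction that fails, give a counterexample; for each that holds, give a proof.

Only the forward direction holds.

(⟹) Assume the antecedent. If r is true, (¬r & ¬t) → t reduces to true regardless of the other variables. If r is false, the antecedent forces (r = F, t = T), and (¬r & ¬t) → t holds there. Either way (¬r & ¬t) → t holds.

(⟸) This fails. Under r = T, t = F, the left side is false but the right side is true.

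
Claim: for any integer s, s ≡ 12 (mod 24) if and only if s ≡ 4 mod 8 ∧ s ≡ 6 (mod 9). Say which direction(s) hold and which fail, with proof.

Only the reverse direction holds.

(→) This fails: s = 12 gives 12 ≡ 12 (mod 24) but 12 ≡ 3 (mod 9), so the conjunction on the right does not hold.

(←) Conversely, if s ≡ 4 (mod 8) and s ≡ 6 (mod 9), then by the Chinese remainder theorem s ≡ 60 (mod 72). Since 60 ≡ 12 (mod 24) and 24 ∣ 72, we get s ≡ 12 (mod 24).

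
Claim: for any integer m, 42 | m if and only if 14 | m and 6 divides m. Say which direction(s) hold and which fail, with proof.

[⇐] Suppose 14 ∣ m and 6 ∣ m. Any common multiple of 14 and 6 is a multiple of their lcm; here lcm(14, 6) = 14·6/gcd(14, 6) = 84/2 = 42, so 42 ∣ m.

[⇒] If 42 ∣ m, write m = 42q. Since 42 = 3·14, m = 14·(3q), so 14 ∣ m; and since 42 = 7·6, m = 6·(7q), so 6 ∣ m.

Equivalent; both directions hold.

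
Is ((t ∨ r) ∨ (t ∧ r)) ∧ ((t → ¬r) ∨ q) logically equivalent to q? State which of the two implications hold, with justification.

(⇒) This fails. Under q = F, t = T, r = F, the left side is true but the right side is false.

(⇐) This fails. Under q = T, t = F, r = F, the left side is false but the right side is true.

(⇒) fails and (⇐) fails.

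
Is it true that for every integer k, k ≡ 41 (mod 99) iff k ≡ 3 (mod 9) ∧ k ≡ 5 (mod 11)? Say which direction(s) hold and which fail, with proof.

(→) This fails: k = 41 gives 41 ≡ 41 (mod 99) but 41 ≡ 5 (mod 9), so the conjunction on the right does not hold.

(←) This fails: k = 93 satisfies both congruences on the right (93 ≡ 3 mod 9 and 93 ≡ 5 mod 11) yet 93 ≡ 93 (mod 99), not 41.

(⇒) fails and (⇐) fails.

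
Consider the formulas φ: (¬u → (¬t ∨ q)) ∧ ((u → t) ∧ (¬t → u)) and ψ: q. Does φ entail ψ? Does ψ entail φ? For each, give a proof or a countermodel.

(⇒) This fails. Under t = T, q = F, u = T, the left side is true but the right side is false.

(⇐) This fails. Under t = F, q = T, u = F, the left side is false but the right side is true.

Neither implication holds.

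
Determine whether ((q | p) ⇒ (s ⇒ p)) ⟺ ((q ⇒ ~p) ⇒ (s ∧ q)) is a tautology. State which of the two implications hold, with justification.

Neither implication holds.

(⇒) This fails. Under p = F, q = F, s = F, the left side is true but the right side is false.

(⇐) This fails. Under p = F, q = T, s = T, the left side is false but the right side is true.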